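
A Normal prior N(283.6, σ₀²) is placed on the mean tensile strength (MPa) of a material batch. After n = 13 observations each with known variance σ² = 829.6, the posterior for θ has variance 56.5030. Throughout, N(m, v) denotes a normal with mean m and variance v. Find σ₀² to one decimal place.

Posterior precision equals prior precision plus data precision: 1/σ_n² = 1/σ₀² + n/σ².
So 1/σ₀² = 1/56.5030 − 13/829.6 = 0.017698 − 0.015670 = 0.002028.
Hence σ₀² = 1/0.002028 ≈ 493.1.

σ₀² = 493.1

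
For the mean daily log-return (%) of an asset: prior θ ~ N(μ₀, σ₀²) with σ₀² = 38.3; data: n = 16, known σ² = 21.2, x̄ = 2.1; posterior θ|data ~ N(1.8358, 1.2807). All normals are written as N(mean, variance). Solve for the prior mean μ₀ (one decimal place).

μ₀ = -5.8

The posterior mean is a precision-weighted average: μ_n = (τ₀μ₀ + τ_data·x̄)/(τ₀+τ_data), with τ₀=1/σ₀² and τ_data=n/σ².
Here τ₀ = 1/38.3 = 0.026110 and τ_data = 16/21.2 = 0.754717, so τ_n = 0.780827.
Rearranging for μ₀: μ₀ = (μ_n·τ_n − τ_data·x̄)/τ₀ = (1.8358·0.780827 − 0.754717·2.1) / 0.026110 = -0.151463/0.026110 ≈ -5.8.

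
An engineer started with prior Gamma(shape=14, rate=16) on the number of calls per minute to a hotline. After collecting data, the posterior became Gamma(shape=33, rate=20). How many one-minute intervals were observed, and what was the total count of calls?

n = 4 one-minute intervals with total 19 calls

A Gamma(α, β) prior (rate parametrization) on a Poisson rate with n observations summing to S gives posterior Gamma(α+S, β+n).
Matching: Σxᵢ = 33 − 14 = 19 and n = 20 − 16 = 4.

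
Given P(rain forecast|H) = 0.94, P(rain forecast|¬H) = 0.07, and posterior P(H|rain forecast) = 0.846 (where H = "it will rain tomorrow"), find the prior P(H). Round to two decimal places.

Bayes' rule in odds form gives O(H|E) = O(H)·[P(E|H)/P(E|¬H)], hence O(H) = O(H|E)/LR.
Posterior odds = 0.846/(1−0.846) = 5.4935. LR = 0.94/0.07 = 13.4286.
Prior odds = 5.4935/13.4286 = 0.4091, so P(H) = 0.4091/(1+0.4091) ≈ 0.29.

P(H) = 0.29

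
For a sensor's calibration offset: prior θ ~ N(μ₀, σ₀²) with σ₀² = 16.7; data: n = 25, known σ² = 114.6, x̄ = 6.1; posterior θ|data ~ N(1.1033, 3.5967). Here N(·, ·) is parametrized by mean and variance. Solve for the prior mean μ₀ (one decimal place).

μ₀ = -17.1

With known observation variance, the Normal–Normal posterior has precision τ_n = τ₀ + n/σ² and mean μ_n = (τ₀μ₀ + (n/σ²)x̄)/τ_n.
Here τ₀ = 1/16.7 = 0.059880 and τ_data = 25/114.6 = 0.218150, so τ_n = 0.278030.
Rearranging for μ₀: μ₀ = (μ_n·τ_n − τ_data·x̄)/τ₀ = (1.1033·0.278030 − 0.218150·6.1) / 0.059880 = -1.023965/0.059880 ≈ -17.1.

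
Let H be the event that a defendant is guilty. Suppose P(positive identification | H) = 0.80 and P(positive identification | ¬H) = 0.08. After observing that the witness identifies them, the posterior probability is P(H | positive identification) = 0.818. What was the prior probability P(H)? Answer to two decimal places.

P(H) = 0.31

Bayes' rule in odds form gives O(H|E) = O(H)·[P(E|H)/P(E|¬H)], hence O(H) = O(H|E)/LR.
Posterior odds = 0.818/(1−0.818) = 4.4945. LR = 0.80/0.08 = 10.0000.
Prior odds = 4.4945/10.0000 = 0.4495, so P(H) = 0.4495/(1+0.4495) ≈ 0.31.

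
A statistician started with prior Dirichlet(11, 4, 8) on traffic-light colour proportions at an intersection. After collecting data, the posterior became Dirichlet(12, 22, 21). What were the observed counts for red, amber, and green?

For a Dirichlet(α) prior with multinomial counts c, the posterior is Dirichlet(α + c) componentwise.
Counts are posterior − prior componentwise: 12−11=1, 22−4=18, 21−8=13.

counts (1, 18, 13)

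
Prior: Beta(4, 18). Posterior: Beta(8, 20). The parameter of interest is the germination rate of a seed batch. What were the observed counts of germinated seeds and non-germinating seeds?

Under Beta–binomial conjugacy the posterior parameters are (a+s, b+f).
So s = 8 − 4 = 4 and f = 20 − 18 = 2.

4 germinated seeds and 2 non-germinating seeds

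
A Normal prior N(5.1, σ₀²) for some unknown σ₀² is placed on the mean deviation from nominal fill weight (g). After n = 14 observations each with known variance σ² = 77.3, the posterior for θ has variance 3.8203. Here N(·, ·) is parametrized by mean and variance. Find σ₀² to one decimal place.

For the Normal–Normal model with known σ², precisions add: τ_n = τ₀ + n/σ².
So 1/σ₀² = 1/3.8203 − 14/77.3 = 0.261760 − 0.181113 = 0.080647.
Hence σ₀² = 1/0.080647 ≈ 12.4.

σ₀² = 12.4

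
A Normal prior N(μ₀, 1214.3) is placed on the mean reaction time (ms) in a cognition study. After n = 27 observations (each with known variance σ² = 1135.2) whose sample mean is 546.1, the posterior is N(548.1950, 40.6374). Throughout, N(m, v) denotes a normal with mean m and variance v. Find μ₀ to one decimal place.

The posterior mean is a precision-weighted average: μ_n = (τ₀μ₀ + τ_data·x̄)/(τ₀+τ_data), with τ₀=1/σ₀² and τ_data=n/σ².
Here τ₀ = 1/1214.3 = 0.000824 and τ_data = 27/1135.2 = 0.023784, so τ_n = 0.024608.
Rearranging for μ₀: μ₀ = (μ_n·τ_n − τ_data·x̄)/τ₀ = (548.1950·0.024608 − 0.023784·546.1) / 0.000824 = 0.501540/0.000824 ≈ 608.7.

μ₀ = 608.7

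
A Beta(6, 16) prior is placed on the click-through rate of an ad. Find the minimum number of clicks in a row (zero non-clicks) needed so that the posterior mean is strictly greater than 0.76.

k = 45

After k clicks and 0 non-clicks the posterior is Beta(6+k, 16), with mean (6+k)/(6+16+k).
Set (6+k)/(22+k) > 0.76 and solve: k > (0.76·22 − 6)/(1 − 0.76) = 44.667.
The smallest integer exceeding 44.667 is 45, and checking k=45: (51)/(67) = 0.7612 > 0.76.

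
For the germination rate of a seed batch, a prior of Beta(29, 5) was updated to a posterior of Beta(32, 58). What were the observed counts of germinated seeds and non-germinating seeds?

3 germinated seeds and 53 non-germinating seeds

A Beta(α, β) prior with s successes and f failures in binomial data gives a Beta(α+s, β+f) posterior.
Match parameters: s=32−29=3, f=58−5=53.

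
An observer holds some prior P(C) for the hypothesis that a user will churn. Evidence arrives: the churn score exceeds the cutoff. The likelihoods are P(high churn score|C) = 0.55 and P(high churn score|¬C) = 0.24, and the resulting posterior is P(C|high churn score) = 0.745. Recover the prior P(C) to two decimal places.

P(C) = 0.56

In odds form, posterior odds = prior odds × likelihood ratio, so prior odds = posterior odds ÷ LR.
Posterior odds = 0.745/(1−0.745) = 2.9216. LR = 0.55/0.24 = 2.2917.
Prior odds = 2.9216/2.2917 = 1.2749, so P(C) = 1.2749/(1+1.2749) ≈ 0.56.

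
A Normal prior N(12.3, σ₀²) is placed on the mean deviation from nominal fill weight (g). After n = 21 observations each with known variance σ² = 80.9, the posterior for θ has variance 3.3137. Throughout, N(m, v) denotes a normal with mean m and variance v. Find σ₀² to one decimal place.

σ₀² = 23.7

For the Normal–Normal model with known σ², precisions add: τ_n = τ₀ + n/σ².
So 1/σ₀² = 1/3.3137 − 21/80.9 = 0.301777 − 0.259580 = 0.042197.
Hence σ₀² = 1/0.042197 ≈ 23.7.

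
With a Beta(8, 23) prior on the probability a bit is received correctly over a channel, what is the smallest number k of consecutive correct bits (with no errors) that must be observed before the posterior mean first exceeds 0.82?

k = 97

After k correct bits and 0 errors the posterior is Beta(8+k, 23), with mean (8+k)/(8+23+k).
Set (8+k)/(31+k) > 0.82 and solve: k > (0.82·31 − 8)/(1 − 0.82) = 96.778.
The smallest integer exceeding 96.778 is 97, and checking k=97: (105)/(128) = 0.8203 > 0.82.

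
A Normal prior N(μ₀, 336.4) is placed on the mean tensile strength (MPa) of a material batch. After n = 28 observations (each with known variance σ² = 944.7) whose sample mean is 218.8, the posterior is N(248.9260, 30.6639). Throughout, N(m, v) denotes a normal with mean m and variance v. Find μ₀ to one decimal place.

The posterior mean is a precision-weighted average: μ_n = (τ₀μ₀ + τ_data·x̄)/(τ₀+τ_data), with τ₀=1/σ₀² and τ_data=n/σ².
Here τ₀ = 1/336.4 = 0.002973 and τ_data = 28/944.7 = 0.029639, so τ_n = 0.032612.
Rearranging for μ₀: μ₀ = (μ_n·τ_n − τ_data·x̄)/τ₀ = (248.9260·0.032612 − 0.029639·218.8) / 0.002973 = 1.632962/0.002973 ≈ 549.3.

μ₀ = 549.3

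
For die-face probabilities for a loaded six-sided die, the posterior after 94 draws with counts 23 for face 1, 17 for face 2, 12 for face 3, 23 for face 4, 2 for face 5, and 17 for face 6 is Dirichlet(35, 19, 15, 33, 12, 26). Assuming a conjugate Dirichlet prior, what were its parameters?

Dirichlet(12, 2, 3, 10, 10, 9)

For a Dirichlet(α) prior with multinomial counts c, the posterior is Dirichlet(α + c) componentwise.
Subtract each count from the matching posterior parameter: 35−23=12, 19−17=2, 15−12=3, 33−23=10, 12−2=10, 26−17=9.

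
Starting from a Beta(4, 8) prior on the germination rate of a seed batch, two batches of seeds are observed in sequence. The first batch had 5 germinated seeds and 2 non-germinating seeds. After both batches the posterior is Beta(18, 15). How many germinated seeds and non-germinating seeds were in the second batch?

9 germinated seeds and 5 non-germinating seeds

Because Beta–binomial updating is additive in the counts, the combined data contributed (α_post−α_prior, β_post−β_prior) successes and failures.
Total across both batches: 18−4=14 germinated seeds, 15−8=7 non-germinating seeds.
Subtract the first batch: 14−5=9 germinated seeds and 7−2=5 non-germinating seeds.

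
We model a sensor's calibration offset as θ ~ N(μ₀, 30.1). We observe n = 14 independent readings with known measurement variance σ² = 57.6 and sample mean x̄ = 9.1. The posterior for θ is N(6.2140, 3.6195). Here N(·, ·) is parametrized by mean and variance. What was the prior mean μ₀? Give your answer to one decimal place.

With known observation variance, the Normal–Normal posterior has precision τ_n = τ₀ + n/σ² and mean μ_n = (τ₀μ₀ + (n/σ²)x̄)/τ_n.
Here τ₀ = 1/30.1 = 0.033223 and τ_data = 14/57.6 = 0.243056, so τ_n = 0.276279.
Rearranging for μ₀: μ₀ = (μ_n·τ_n − τ_data·x̄)/τ₀ = (6.2140·0.276279 − 0.243056·9.1) / 0.033223 = -0.495012/0.033223 ≈ -14.9.

μ₀ = -14.9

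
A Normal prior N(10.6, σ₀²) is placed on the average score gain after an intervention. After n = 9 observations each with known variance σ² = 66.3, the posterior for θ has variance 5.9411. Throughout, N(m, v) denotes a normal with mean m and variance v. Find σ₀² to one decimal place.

σ₀² = 30.7

Posterior precision equals prior precision plus data precision: 1/σ_n² = 1/σ₀² + n/σ².
So 1/σ₀² = 1/5.9411 − 9/66.3 = 0.168319 − 0.135747 = 0.032572.
Hence σ₀² = 1/0.032572 ≈ 30.7.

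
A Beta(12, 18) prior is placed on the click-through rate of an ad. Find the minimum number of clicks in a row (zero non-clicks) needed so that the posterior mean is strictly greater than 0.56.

k = 11

After k clicks and 0 non-clicks the posterior is Beta(12+k, 18), with mean (12+k)/(12+18+k).
Set (12+k)/(30+k) > 0.56 and solve: k > (0.56·30 − 12)/(1 − 0.56) = 10.909.
The smallest integer exceeding 10.909 is 11, and checking k=11: (23)/(41) = 0.5610 > 0.56.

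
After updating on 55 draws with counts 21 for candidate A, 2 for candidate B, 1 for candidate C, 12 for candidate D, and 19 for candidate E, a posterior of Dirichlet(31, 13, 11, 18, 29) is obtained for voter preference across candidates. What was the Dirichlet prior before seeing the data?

Dirichlet(10, 11, 10, 6, 10)

For a Dirichlet(α) prior with multinomial counts c, the posterior is Dirichlet(α + c) componentwise.
Subtract each count from the matching posterior parameter: 31−21=10, 13−2=11, 11−1=10, 18−12=6, 29−19=10.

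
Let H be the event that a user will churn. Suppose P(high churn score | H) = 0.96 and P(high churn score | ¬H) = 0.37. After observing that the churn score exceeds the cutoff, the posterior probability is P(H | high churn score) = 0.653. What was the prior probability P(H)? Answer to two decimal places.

P(H) = 0.42

In odds form, posterior odds = prior odds × likelihood ratio, so prior odds = posterior odds ÷ LR.
Posterior odds = 0.653/(1−0.653) = 1.8818. LR = 0.96/0.37 = 2.5946.
Prior odds = 1.8818/2.5946 = 0.7253, so P(H) = 0.7253/(1+0.7253) ≈ 0.42.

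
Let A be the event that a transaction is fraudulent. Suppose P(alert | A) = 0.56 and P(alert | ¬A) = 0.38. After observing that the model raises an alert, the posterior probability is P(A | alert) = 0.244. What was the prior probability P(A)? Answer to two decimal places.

P(A) = 0.18

Bayes' rule in odds form gives O(A|E) = O(A)·[P(E|A)/P(E|¬A)], hence O(A) = O(A|E)/LR.
Posterior odds = 0.244/(1−0.244) = 0.3228. LR = 0.56/0.38 = 1.4737.
Prior odds = 0.3228/1.4737 = 0.2190, so P(A) = 0.2190/(1+0.2190) ≈ 0.18.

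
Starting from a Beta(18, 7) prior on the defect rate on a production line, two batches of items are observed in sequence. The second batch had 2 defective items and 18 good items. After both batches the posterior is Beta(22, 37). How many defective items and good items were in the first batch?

2 defective items and 12 good items

Sequential conjugate updates are equivalent to a single update on the pooled data, so total successes = posterior α − prior α and total failures = posterior β − prior β.
Total across both batches: 22−18=4 defective items, 37−7=30 good items.
Subtract the second batch: 4−2=2 defective items and 30−18=12 good items.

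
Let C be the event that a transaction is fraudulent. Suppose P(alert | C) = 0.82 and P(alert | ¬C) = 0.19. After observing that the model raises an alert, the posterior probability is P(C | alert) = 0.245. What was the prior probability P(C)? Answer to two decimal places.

P(C) = 0.07

Bayes' rule in odds form gives O(C|E) = O(C)·[P(E|C)/P(E|¬C)], hence O(C) = O(C|E)/LR.
Posterior odds = 0.245/(1−0.245) = 0.3245. LR = 0.82/0.19 = 4.3158.
Prior odds = 0.3245/4.3158 = 0.0752, so P(C) = 0.0752/(1+0.0752) ≈ 0.07.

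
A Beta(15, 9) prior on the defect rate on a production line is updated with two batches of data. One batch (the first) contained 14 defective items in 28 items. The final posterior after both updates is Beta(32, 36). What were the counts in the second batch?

3 defective items and 13 good items

Sequential conjugate updates are equivalent to a single update on the pooled data, so total successes = posterior α − prior α and total failures = posterior β − prior β.
Total across both batches: 32−15=17 defective items, 36−9=27 good items.
Subtract the first batch: 17−14=3 defective items and 27−14=13 good items.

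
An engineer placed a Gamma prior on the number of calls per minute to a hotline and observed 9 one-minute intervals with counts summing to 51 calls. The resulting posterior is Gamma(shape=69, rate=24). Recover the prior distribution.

Gamma(shape=18, rate=15)

A Gamma(α, β) prior (rate parametrization) on a Poisson rate with n observations summing to S gives posterior Gamma(α+S, β+n).
So α = 69 − 51 = 18 and β = 24 − 9 = 15.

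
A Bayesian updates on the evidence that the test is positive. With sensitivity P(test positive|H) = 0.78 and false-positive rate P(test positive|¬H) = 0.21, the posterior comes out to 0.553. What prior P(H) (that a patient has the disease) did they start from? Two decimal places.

P(H) = 0.25

In odds form, posterior odds = prior odds × likelihood ratio, so prior odds = posterior odds ÷ LR.
Posterior odds = 0.553/(1−0.553) = 1.2371. LR = 0.78/0.21 = 3.7143.
Prior odds = 1.2371/3.7143 = 0.3331, so P(H) = 0.3331/(1+0.3331) ≈ 0.25.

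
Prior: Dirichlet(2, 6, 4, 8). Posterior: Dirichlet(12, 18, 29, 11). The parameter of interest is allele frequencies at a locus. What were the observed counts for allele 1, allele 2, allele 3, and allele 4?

counts (10, 12, 25, 3)

For a Dirichlet(α) prior with multinomial counts c, the posterior is Dirichlet(α + c) componentwise.
Counts are posterior − prior componentwise: 12−2=10, 18−6=12, 29−4=25, 11−8=3.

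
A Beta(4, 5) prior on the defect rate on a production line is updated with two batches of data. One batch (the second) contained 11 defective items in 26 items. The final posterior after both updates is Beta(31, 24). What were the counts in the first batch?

16 defective items and 4 good items

Sequential conjugate updates are equivalent to a single update on the pooled data, so total successes = posterior α − prior α and total failures = posterior β − prior β.
Total across both batches: 31−4=27 defective items, 24−5=19 good items.
Subtract the second batch: 27−11=16 defective items and 19−15=4 good items.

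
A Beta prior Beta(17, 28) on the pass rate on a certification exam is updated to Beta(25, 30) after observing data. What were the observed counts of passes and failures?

Under Beta–binomial conjugacy the posterior parameters are (α+s, β+f).
So s = 25 − 17 = 8 and f = 30 − 28 = 2.

8 passes and 2 failures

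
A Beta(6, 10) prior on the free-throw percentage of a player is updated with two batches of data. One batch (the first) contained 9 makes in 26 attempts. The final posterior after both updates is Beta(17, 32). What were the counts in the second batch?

2 makes and 5 misses

Sequential conjugate updates are equivalent to a single update on the pooled data, so total successes = posterior α − prior α and total failures = posterior β − prior β.
Total across both batches: 17−6=11 makes, 32−10=22 misses.
Subtract the first batch: 11−9=2 makes and 22−17=5 misses.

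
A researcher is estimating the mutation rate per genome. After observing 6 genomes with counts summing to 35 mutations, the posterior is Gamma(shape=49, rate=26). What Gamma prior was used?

Gamma(shape=14, rate=20)

A Gamma(α, β) prior (rate parametrization) on a Poisson rate with n observations summing to S gives posterior Gamma(α+S, β+n).
So α = 49 − 35 = 14 and β = 26 − 6 = 20.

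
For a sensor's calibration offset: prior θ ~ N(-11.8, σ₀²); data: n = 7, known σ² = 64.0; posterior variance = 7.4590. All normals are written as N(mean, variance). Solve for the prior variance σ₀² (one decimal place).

Posterior precision equals prior precision plus data precision: 1/σ_n² = 1/σ₀² + n/σ².
So 1/σ₀² = 1/7.4590 − 7/64.0 = 0.134066 − 0.109375 = 0.024691.
Hence σ₀² = 1/0.024691 ≈ 40.5.

σ₀² = 40.5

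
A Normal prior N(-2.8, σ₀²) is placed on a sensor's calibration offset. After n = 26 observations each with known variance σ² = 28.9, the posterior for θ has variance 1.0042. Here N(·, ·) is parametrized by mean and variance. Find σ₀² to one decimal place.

σ₀² = 10.4

Posterior precision equals prior precision plus data precision: 1/σ_n² = 1/σ₀² + n/σ².
So 1/σ₀² = 1/1.0042 − 26/28.9 = 0.995818 − 0.899654 = 0.096164.
Hence σ₀² = 1/0.096164 ≈ 10.4.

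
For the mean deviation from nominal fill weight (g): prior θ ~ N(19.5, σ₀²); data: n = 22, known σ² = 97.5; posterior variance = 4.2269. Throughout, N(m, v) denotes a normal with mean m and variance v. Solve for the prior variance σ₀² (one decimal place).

σ₀² = 91.4

Posterior precision equals prior precision plus data precision: 1/σ_n² = 1/σ₀² + n/σ².
So 1/σ₀² = 1/4.2269 − 22/97.5 = 0.236580 − 0.225641 = 0.010939.
Hence σ₀² = 1/0.010939 ≈ 91.4.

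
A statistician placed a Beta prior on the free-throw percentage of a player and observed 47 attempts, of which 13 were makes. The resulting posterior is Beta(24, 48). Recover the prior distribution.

Beta(11, 14)

Beta is conjugate to the binomial likelihood: posterior = Beta(a+s, b+f).
So a = 24 − 13 = 11 and b = 48 − 34 = 14.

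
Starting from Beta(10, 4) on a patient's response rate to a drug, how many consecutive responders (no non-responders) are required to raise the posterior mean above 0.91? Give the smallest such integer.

k = 31

After k responders and 0 non-responders the posterior is Beta(10+k, 4), with mean (10+k)/(10+4+k).
Set (10+k)/(14+k) > 0.91 and solve: k > (0.91·14 − 10)/(1 − 0.91) = 30.444.
The smallest integer exceeding 30.444 is 31.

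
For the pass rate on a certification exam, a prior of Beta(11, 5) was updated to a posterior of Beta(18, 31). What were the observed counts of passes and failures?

7 passes and 26 failures

Beta is conjugate to the binomial likelihood: posterior = Beta(a+s, b+f).
So s = 18 − 11 = 7 and f = 31 − 5 = 26.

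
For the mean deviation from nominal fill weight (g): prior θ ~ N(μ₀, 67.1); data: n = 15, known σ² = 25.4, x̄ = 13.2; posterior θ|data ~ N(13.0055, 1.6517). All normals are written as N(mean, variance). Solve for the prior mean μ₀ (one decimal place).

With known observation variance, the Normal–Normal posterior has precision τ_n = τ₀ + n/σ² and mean μ_n = (τ₀μ₀ + (n/σ²)x̄)/τ_n.
Here τ₀ = 1/67.1 = 0.014903 and τ_data = 15/25.4 = 0.590551, so τ_n = 0.605454.
Rearranging for μ₀: μ₀ = (μ_n·τ_n − τ_data·x̄)/τ₀ = (13.0055·0.605454 − 0.590551·13.2) / 0.014903 = 0.078959/0.014903 ≈ 5.3.

μ₀ = 5.3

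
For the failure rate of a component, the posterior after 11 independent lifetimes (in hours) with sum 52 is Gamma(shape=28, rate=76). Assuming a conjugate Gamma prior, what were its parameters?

Gamma(shape=17, rate=24)

For an exponential likelihood with a Gamma(α, β) prior on the rate, n observations with total T give posterior Gamma(α+n, β+T).
So α = 28 − 11 = 17 and β = 76 − 52 = 24.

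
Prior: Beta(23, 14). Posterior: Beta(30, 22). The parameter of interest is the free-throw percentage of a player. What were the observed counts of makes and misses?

7 makes and 8 misses

Beta is conjugate to the binomial likelihood: posterior = Beta(a+s, b+f).
Match parameters: s=30−23=7, f=22−14=8.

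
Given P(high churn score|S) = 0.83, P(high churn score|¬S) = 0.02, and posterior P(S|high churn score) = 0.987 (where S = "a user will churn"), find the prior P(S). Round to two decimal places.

Bayes' rule in odds form gives O(S|E) = O(S)·[P(E|S)/P(E|¬S)], hence O(S) = O(S|E)/LR.
Posterior odds = 0.987/(1−0.987) = 75.9231. LR = 0.83/0.02 = 41.5000.
Prior odds = 75.9231/41.5000 = 1.8295, so P(S) = 1.8295/(1+1.8295) ≈ 0.65.

P(S) = 0.65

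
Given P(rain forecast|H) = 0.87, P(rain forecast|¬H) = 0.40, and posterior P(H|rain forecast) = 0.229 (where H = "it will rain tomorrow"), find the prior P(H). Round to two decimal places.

Bayes' rule in odds form gives O(H|E) = O(H)·[P(E|H)/P(E|¬H)], hence O(H) = O(H|E)/LR.
Posterior odds = 0.229/(1−0.229) = 0.2970. LR = 0.87/0.40 = 2.1750.
Prior odds = 0.2970/2.1750 = 0.1366, so P(H) = 0.1366/(1+0.1366) ≈ 0.12.

P(H) = 0.12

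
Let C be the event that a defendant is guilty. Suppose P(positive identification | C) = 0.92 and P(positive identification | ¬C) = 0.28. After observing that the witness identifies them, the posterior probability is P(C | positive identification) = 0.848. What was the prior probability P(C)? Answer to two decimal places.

P(C) = 0.63

In odds form, posterior odds = prior odds × likelihood ratio, so prior odds = posterior odds ÷ LR.
Posterior odds = 0.848/(1−0.848) = 5.5789. LR = 0.92/0.28 = 3.2857.
Prior odds = 5.5789/3.2857 = 1.6979, so P(C) = 1.6979/(1+1.6979) ≈ 0.63.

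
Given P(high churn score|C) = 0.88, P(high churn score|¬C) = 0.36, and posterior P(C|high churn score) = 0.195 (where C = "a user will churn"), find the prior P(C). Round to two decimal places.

P(C) = 0.09

Bayes' rule in odds form gives O(C|E) = O(C)·[P(E|C)/P(E|¬C)], hence O(C) = O(C|E)/LR.
Posterior odds = 0.195/(1−0.195) = 0.2422. LR = 0.88/0.36 = 2.4444.
Prior odds = 0.2422/2.4444 = 0.0991, so P(C) = 0.0991/(1+0.0991) ≈ 0.09.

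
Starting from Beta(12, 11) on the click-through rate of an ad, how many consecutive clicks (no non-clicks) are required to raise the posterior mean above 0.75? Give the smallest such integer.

k = 22

After k clicks and 0 non-clicks the posterior is Beta(12+k, 11), with mean (12+k)/(12+11+k).
Set (12+k)/(23+k) > 0.75 and solve: k > (0.75·23 − 12)/(1 − 0.75) = 21.000.
The smallest integer exceeding 21.000 is 22, and checking k=22: (34)/(45) = 0.7556 > 0.75.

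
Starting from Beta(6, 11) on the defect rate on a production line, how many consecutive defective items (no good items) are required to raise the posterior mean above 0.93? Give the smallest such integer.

k = 141

After k defective items and 0 good items the posterior is Beta(6+k, 11), with mean (6+k)/(6+11+k).
Set (6+k)/(17+k) > 0.93 and solve: k > (0.93·17 − 6)/(1 − 0.93) = 140.143.
The smallest integer exceeding 140.143 is 141.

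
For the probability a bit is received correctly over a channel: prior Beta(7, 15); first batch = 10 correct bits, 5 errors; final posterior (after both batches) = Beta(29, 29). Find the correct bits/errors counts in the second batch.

Because Beta–binomial updating is additive in the counts, the combined data contributed (α_post−α_prior, β_post−β_prior) successes and failures.
Total across both batches: 29−7=22 correct bits, 29−15=14 errors.
Subtract the first batch: 22−10=12 correct bits and 14−5=9 errors.

12 correct bits and 9 errors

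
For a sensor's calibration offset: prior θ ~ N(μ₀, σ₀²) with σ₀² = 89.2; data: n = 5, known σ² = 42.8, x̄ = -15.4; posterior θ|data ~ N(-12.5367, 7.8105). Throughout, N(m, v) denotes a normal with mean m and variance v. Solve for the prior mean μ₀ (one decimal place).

The posterior mean is a precision-weighted average: μ_n = (τ₀μ₀ + τ_data·x̄)/(τ₀+τ_data), with τ₀=1/σ₀² and τ_data=n/σ².
Here τ₀ = 1/89.2 = 0.011211 and τ_data = 5/42.8 = 0.116822, so τ_n = 0.128033.
Rearranging for μ₀: μ₀ = (μ_n·τ_n − τ_data·x̄)/τ₀ = (-12.5367·0.128033 − 0.116822·-15.4) / 0.011211 = 0.193947/0.011211 ≈ 17.3.

μ₀ = 17.3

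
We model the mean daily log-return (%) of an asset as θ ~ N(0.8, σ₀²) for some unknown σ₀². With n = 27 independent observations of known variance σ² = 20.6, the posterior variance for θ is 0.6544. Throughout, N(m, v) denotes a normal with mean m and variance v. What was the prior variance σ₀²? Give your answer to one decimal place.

Posterior precision equals prior precision plus data precision: 1/σ_n² = 1/σ₀² + n/σ².
So 1/σ₀² = 1/0.6544 − 27/20.6 = 1.528117 − 1.310680 = 0.217437.
Hence σ₀² = 1/0.217437 ≈ 4.6.

σ₀² = 4.6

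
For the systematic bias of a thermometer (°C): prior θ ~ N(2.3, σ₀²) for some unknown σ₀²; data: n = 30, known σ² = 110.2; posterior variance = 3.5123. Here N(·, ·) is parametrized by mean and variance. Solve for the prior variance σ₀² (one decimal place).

σ₀² = 80.1

Posterior precision equals prior precision plus data precision: 1/σ_n² = 1/σ₀² + n/σ².
So 1/σ₀² = 1/3.5123 − 30/110.2 = 0.284714 − 0.272232 = 0.012482.
Hence σ₀² = 1/0.012482 ≈ 80.1.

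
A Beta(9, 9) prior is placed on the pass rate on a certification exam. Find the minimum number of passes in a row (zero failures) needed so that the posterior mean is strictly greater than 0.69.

After k passes and 0 failures the posterior is Beta(9+k, 9), with mean (9+k)/(9+9+k).
Set (9+k)/(18+k) > 0.69 and solve: k > (0.69·18 − 9)/(1 − 0.69) = 11.032.
The smallest integer exceeding 11.032 is 12, and checking k=12: (21)/(30) = 0.7000 > 0.69.

k = 12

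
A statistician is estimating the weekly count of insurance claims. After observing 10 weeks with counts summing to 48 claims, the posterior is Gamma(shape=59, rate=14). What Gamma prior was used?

Gamma–Poisson conjugacy: posterior shape = α + Σxᵢ, posterior rate = β + n.
So α = 59 − 48 = 11 and β = 14 − 10 = 4.

Gamma(shape=11, rate=4)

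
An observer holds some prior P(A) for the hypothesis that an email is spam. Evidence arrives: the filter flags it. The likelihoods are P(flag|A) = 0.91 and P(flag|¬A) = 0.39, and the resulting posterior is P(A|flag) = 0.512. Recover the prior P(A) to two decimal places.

P(A) = 0.31

Bayes' rule in odds form gives O(A|E) = O(A)·[P(E|A)/P(E|¬A)], hence O(A) = O(A|E)/LR.
Posterior odds = 0.512/(1−0.512) = 1.0492. LR = 0.91/0.39 = 2.3333.
Prior odds = 1.0492/2.3333 = 0.4497, so P(A) = 0.4497/(1+0.4497) ≈ 0.31.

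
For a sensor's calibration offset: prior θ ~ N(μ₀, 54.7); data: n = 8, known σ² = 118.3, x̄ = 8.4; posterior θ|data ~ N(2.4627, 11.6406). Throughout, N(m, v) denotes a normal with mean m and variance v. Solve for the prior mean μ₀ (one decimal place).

With known observation variance, the Normal–Normal posterior has precision τ_n = τ₀ + n/σ² and mean μ_n = (τ₀μ₀ + (n/σ²)x̄)/τ_n.
Here τ₀ = 1/54.7 = 0.018282 and τ_data = 8/118.3 = 0.067625, so τ_n = 0.085907.
Rearranging for μ₀: μ₀ = (μ_n·τ_n − τ_data·x̄)/τ₀ = (2.4627·0.085907 − 0.067625·8.4) / 0.018282 = -0.356487/0.018282 ≈ -19.5.

μ₀ = -19.5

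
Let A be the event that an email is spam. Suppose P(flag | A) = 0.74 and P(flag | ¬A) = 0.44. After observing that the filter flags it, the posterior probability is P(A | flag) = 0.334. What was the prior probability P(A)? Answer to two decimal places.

In odds form, posterior odds = prior odds × likelihood ratio, so prior odds = posterior odds ÷ LR.
Posterior odds = 0.334/(1−0.334) = 0.5015. LR = 0.74/0.44 = 1.6818.
Prior odds = 0.5015/1.6818 = 0.2982, so P(A) = 0.2982/(1+0.2982) ≈ 0.23.

P(A) = 0.23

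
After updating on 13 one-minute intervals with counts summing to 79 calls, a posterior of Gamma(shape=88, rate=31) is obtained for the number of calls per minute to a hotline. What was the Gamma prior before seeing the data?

Gamma(shape=9, rate=18)

Gamma–Poisson conjugacy: posterior shape = α + Σxᵢ, posterior rate = β + n.
So α = 88 − 79 = 9 and β = 31 − 13 = 18.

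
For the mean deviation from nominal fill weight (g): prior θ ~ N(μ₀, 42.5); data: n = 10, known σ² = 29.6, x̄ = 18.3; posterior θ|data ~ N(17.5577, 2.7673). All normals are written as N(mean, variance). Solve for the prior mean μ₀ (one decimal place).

With known observation variance, the Normal–Normal posterior has precision τ_n = τ₀ + n/σ² and mean μ_n = (τ₀μ₀ + (n/σ²)x̄)/τ_n.
Here τ₀ = 1/42.5 = 0.023529 and τ_data = 10/29.6 = 0.337838, so τ_n = 0.361367.
Rearranging for μ₀: μ₀ = (μ_n·τ_n − τ_data·x̄)/τ₀ = (17.5577·0.361367 − 0.337838·18.3) / 0.023529 = 0.162338/0.023529 ≈ 6.9.

μ₀ = 6.9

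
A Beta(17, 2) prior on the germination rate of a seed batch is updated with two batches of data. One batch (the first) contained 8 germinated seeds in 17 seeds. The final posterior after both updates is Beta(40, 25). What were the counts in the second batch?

Sequential conjugate updates are equivalent to a single update on the pooled data, so total successes = posterior α − prior α and total failures = posterior β − prior β.
Total across both batches: 40−17=23 germinated seeds, 25−2=23 non-germinating seeds.
Subtract the first batch: 23−8=15 germinated seeds and 23−9=14 non-germinating seeds.

15 germinated seeds and 14 non-germinating seeds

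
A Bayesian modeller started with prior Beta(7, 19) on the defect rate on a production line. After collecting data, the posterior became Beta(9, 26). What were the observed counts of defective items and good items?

2 defective items and 7 good items

A Beta(α, β) prior with s successes and f failures in binomial data gives a Beta(α+s, β+f) posterior.
So s = 9 − 7 = 2 and f = 26 − 19 = 7.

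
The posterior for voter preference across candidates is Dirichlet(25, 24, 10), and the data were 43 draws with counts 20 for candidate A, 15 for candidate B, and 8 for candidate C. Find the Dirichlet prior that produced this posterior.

Dirichlet(5, 9, 2)

For a Dirichlet(α) prior with multinomial counts c, the posterior is Dirichlet(α + c) componentwise.
Subtract each count from the matching posterior parameter: 25−20=5, 24−15=9, 10−8=2.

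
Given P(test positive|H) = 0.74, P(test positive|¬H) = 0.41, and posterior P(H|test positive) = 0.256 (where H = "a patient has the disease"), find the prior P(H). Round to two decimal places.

P(H) = 0.16

In odds form, posterior odds = prior odds × likelihood ratio, so prior odds = posterior odds ÷ LR.
Posterior odds = 0.256/(1−0.256) = 0.3441. LR = 0.74/0.41 = 1.8049.
Prior odds = 0.3441/1.8049 = 0.1906, so P(H) = 0.1906/(1+0.1906) ≈ 0.16.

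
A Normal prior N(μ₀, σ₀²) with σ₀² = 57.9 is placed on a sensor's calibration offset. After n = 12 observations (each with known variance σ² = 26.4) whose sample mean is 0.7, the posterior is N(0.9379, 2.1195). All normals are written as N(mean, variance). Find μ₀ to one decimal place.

The posterior mean is a precision-weighted average: μ_n = (τ₀μ₀ + τ_data·x̄)/(τ₀+τ_data), with τ₀=1/σ₀² and τ_data=n/σ².
Here τ₀ = 1/57.9 = 0.017271 and τ_data = 12/26.4 = 0.454545, so τ_n = 0.471816.
Rearranging for μ₀: μ₀ = (μ_n·τ_n − τ_data·x̄)/τ₀ = (0.9379·0.471816 − 0.454545·0.7) / 0.017271 = 0.124335/0.017271 ≈ 7.2.

μ₀ = 7.2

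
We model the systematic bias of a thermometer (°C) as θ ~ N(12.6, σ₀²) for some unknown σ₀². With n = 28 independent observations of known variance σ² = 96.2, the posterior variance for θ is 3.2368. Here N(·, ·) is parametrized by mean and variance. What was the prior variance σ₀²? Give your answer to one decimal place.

Posterior precision equals prior precision plus data precision: 1/σ_n² = 1/σ₀² + n/σ².
So 1/σ₀² = 1/3.2368 − 28/96.2 = 0.308947 − 0.291060 = 0.017887.
Hence σ₀² = 1/0.017887 ≈ 55.9.

σ₀² = 55.9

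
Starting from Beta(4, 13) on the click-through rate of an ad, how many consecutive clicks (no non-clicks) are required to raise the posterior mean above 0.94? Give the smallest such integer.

After k clicks and 0 non-clicks the posterior is Beta(4+k, 13), with mean (4+k)/(4+13+k).
Set (4+k)/(17+k) > 0.94 and solve: k > (0.94·17 − 4)/(1 − 0.94) = 199.667.
The smallest integer exceeding 199.667 is 200.

k = 200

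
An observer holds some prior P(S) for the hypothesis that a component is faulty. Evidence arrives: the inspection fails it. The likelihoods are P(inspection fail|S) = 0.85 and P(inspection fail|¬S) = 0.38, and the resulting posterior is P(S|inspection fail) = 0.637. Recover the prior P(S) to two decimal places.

In odds form, posterior odds = prior odds × likelihood ratio, so prior odds = posterior odds ÷ LR.
Posterior odds = 0.637/(1−0.637) = 1.7548. LR = 0.85/0.38 = 2.2368.
Prior odds = 1.7548/2.2368 = 0.7845, so P(S) = 0.7845/(1+0.7845) ≈ 0.44.

P(S) = 0.44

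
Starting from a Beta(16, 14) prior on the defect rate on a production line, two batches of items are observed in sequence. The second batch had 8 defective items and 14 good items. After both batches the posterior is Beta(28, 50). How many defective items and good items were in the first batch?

Because Beta–binomial updating is additive in the counts, the combined data contributed (α_post−α_prior, β_post−β_prior) successes and failures.
Total across both batches: 28−16=12 defective items, 50−14=36 good items.
Subtract the second batch: 12−8=4 defective items and 36−14=22 good items.

4 defective items and 22 good items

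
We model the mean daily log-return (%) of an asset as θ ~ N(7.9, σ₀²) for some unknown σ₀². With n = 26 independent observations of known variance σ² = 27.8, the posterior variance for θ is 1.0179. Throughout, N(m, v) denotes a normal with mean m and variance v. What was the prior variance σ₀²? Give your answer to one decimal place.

Posterior precision equals prior precision plus data precision: 1/σ_n² = 1/σ₀² + n/σ².
So 1/σ₀² = 1/1.0179 − 26/27.8 = 0.982415 − 0.935252 = 0.047163.
Hence σ₀² = 1/0.047163 ≈ 21.2.

σ₀² = 21.2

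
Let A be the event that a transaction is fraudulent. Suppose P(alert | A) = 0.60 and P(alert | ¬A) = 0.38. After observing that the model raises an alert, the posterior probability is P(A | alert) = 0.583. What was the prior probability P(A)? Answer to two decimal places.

Bayes' rule in odds form gives O(A|E) = O(A)·[P(E|A)/P(E|¬A)], hence O(A) = O(A|E)/LR.
Posterior odds = 0.583/(1−0.583) = 1.3981. LR = 0.60/0.38 = 1.5789.
Prior odds = 1.3981/1.5789 = 0.8855, so P(A) = 0.8855/(1+0.8855) ≈ 0.47.

P(A) = 0.47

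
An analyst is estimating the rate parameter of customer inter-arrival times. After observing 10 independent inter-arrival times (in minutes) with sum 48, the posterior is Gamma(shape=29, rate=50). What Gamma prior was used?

For an exponential likelihood with a Gamma(α, β) prior on the rate, n observations with total T give posterior Gamma(α+n, β+T).
So α = 29 − 10 = 19 and β = 50 − 48 = 2.

Gamma(shape=19, rate=2)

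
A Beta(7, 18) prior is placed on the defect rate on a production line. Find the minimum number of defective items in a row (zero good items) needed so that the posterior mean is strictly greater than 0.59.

k = 19

After k defective items and 0 good items the posterior is Beta(7+k, 18), with mean (7+k)/(7+18+k).
Set (7+k)/(25+k) > 0.59 and solve: k > (0.59·25 − 7)/(1 − 0.59) = 18.902.
The smallest integer exceeding 18.902 is 19, and checking k=19: (26)/(44) = 0.5909 > 0.59.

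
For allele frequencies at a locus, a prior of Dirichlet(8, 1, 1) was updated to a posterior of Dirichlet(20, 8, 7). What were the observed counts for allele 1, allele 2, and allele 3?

For a Dirichlet(α) prior with multinomial counts c, the posterior is Dirichlet(α + c) componentwise.
Counts are posterior − prior componentwise: 20−8=12, 8−1=7, 7−1=6.

counts (12, 7, 6)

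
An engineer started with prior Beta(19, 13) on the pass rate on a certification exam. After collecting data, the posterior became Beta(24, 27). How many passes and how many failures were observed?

5 passes and 14 failures

A Beta(α, β) prior with s successes and f failures in binomial data gives a Beta(α+s, β+f) posterior.
So s = 24 − 19 = 5 and f = 27 − 13 = 14.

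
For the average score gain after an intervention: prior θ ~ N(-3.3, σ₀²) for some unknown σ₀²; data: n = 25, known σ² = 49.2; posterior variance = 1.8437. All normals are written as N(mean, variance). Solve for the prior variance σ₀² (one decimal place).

σ₀² = 29.2

For the Normal–Normal model with known σ², precisions add: τ_n = τ₀ + n/σ².
So 1/σ₀² = 1/1.8437 − 25/49.2 = 0.542388 − 0.508130 = 0.034258.
Hence σ₀² = 1/0.034258 ≈ 29.2.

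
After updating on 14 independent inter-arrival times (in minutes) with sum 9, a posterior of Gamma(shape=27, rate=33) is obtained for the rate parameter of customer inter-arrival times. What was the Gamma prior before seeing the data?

For an exponential likelihood with a Gamma(α, β) prior on the rate, n observations with total T give posterior Gamma(α+n, β+T).
So α = 27 − 14 = 13 and β = 33 − 9 = 24.

Gamma(shape=13, rate=24)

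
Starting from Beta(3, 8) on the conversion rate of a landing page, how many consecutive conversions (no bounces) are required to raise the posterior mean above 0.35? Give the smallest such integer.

After k conversions and 0 bounces the posterior is Beta(3+k, 8), with mean (3+k)/(3+8+k).
Set (3+k)/(11+k) > 0.35 and solve: k > (0.35·11 − 3)/(1 − 0.35) = 1.308.
The smallest integer exceeding 1.308 is 2, and checking k=2: (5)/(13) = 0.3846 > 0.35.

k = 2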